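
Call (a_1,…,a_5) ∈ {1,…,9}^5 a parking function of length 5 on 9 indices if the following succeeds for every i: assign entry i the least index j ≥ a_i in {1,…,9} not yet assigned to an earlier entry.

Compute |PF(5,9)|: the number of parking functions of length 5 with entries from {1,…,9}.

|PF(5,9)| = 5·10^4 = 5·10000 = 50000 (Konheim–Weiss)
Example (6,3,4,8,2) → sorted (2,3,4,6,8): b_i ≤ 4+i ∀i, a PF.

50000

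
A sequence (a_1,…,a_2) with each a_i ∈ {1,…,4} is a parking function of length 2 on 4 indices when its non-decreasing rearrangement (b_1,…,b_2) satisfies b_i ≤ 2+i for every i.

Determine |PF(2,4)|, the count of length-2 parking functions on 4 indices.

15

|PF(2,4)| = 3·5^1 = 3 · 5 = 15 (Konheim–Weiss)
Check (3,1) → sorted (1,3): b_i ≤ 2+i ∀i, a PF.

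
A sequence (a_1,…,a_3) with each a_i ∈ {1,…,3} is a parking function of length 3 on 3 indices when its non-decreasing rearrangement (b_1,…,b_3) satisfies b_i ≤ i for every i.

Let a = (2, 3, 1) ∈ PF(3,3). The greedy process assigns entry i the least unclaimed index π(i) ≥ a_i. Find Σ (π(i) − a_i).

0

Σπ = 3·4/2 = 6 (π permutes [3]); Σa = 2+3+1 = 6; disp = 6−6 = 0.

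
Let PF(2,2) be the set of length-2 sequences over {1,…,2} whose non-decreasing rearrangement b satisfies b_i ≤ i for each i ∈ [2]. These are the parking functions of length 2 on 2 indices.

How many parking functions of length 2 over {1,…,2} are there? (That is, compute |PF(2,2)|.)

|PF| = (3−2)·3^(2−1) = 1 · 3 = 3
One tuple (1,2) → sorted (1,2): b_i ≤ i ∀i, a PF.

3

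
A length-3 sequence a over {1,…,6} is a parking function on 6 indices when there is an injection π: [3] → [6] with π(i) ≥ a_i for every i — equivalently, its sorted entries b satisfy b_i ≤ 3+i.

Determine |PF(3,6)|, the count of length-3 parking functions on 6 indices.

196

Count = (6−3+1)·(6+1)^(3−1) = 4 · 49 = 196
Example (2,3,2) → sorted (2,2,3): b_i ≤ 3+i ∀i, a PF.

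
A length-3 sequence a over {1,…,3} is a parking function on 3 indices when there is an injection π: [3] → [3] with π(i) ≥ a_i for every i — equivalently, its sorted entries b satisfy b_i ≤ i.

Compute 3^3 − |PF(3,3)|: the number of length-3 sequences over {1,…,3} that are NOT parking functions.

11

|PF(3,3)| = 1·4^2 = 1×16 = 16 (Pollak)
One tuple (3,2,2) → sorted (2,2,3): b_1=2>1, not a PF.
So 27 − 16 = 11 fail.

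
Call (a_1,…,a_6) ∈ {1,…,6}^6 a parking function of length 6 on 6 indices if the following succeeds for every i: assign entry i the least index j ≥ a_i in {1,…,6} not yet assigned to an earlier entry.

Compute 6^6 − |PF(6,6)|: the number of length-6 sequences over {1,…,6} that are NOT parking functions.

29849

Count = 1·7^5 = 1 · 16807 = 16807 (Konheim–Weiss)
One tuple (3,5,3,3,5,3) → sorted (3,3,3,3,5,5): b_1=3>1, not a PF.
So 46656 − 16807 = 29849 fail.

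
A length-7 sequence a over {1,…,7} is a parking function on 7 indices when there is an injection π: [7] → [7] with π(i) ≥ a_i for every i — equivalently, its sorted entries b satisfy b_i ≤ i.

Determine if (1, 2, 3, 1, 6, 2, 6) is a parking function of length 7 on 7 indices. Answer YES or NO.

YES

Sorted: b = (1, 1, 2, 2, 3, 6, 6).
  b_1=1 ≤ 1
  b_2=1 ≤ 2
  b_3=2 ≤ 3
  b_4=2 ≤ 4
  b_5=3 ≤ 5
  b_6=6 ≤ 6
  b_7=6 ≤ 7
All bounds hold ⇒ YES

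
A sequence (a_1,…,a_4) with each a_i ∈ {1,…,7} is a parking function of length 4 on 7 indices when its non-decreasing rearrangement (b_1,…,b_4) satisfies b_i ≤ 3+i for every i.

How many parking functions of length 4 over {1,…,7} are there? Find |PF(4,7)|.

2048

Count = (7−4+1)·(7+1)^(4−1) = 4×512 = 2048 [KW]
Check (4,3,5,2) → sorted (2,3,4,5): b_i ≤ 3+i ∀i, a PF.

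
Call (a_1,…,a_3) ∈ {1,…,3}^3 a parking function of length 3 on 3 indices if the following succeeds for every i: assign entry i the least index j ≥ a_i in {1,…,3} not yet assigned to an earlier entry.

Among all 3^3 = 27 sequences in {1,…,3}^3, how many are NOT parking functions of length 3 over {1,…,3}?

#PF = 1·4^2 = 1×16 = 16 [KW]
Check (2,2,3) → sorted (2,2,3): b_1=2>1, not a PF.
So 27 − 16 = 11 fail.

11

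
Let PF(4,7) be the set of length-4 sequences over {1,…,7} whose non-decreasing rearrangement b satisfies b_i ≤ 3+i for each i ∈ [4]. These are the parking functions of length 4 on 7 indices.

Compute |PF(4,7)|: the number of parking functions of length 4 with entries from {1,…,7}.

2048

Count = (7+1−4)·(7+1)^{4−1} = 4×512 = 2048 (Konheim–Weiss)
Check (3,4,4,2) → sorted (2,3,4,4): b_i ≤ 3+i ∀i, a PF.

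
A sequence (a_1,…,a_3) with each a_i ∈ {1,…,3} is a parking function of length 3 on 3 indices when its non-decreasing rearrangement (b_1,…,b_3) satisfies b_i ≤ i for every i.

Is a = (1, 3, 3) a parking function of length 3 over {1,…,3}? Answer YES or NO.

Sorted: b = (1, 3, 3).
  b_1=1 ≤ 1
  b_2=3 > 2
  fails at i=2 ⇒ NO

NO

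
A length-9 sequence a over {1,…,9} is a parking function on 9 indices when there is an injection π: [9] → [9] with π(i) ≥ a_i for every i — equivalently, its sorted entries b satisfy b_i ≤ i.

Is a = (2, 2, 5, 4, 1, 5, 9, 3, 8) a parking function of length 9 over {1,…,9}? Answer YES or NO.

YES

Sorted: b = (1, 2, 2, 3, 4, 5, 5, 8, 9).
  b_1=1 ≤ 1
  b_2=2 ≤ 2
  b_3=2 ≤ 3
  b_4=3 ≤ 4
  b_5=4 ≤ 5
  b_6=5 ≤ 6
  b_7=5 ≤ 7
  b_8=8 ≤ 8
  b_9=9 ≤ 9
All bounds hold ⇒ YES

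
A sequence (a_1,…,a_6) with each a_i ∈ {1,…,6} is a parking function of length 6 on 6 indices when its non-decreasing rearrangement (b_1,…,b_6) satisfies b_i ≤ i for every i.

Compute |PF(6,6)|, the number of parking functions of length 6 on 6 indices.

16807

#PF = 1·7^5 = 1·16807 = 16807
One tuple (3,1,3,1,5,5) → sorted (1,1,3,3,5,5): b_i ≤ i ∀i, a PF.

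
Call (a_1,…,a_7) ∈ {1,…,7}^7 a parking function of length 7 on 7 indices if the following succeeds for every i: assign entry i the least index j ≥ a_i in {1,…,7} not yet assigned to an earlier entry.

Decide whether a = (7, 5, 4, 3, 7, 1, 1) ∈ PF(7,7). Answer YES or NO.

NO

Rearranged: b = (1, 1, 3, 4, 5, 7, 7).
  b_1=1 ≤ 1
  b_2=1 ≤ 2
  b_3=3 ≤ 3
  b_4=4 ≤ 4
  b_5=5 ≤ 5
  b_6=7 > 6
  fails at i=6 ⇒ NO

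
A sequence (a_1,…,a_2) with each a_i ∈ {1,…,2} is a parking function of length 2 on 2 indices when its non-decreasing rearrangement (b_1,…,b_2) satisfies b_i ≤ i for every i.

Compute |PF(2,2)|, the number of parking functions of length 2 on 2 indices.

|PF| = (3−2)·3^(2−1) = 1×3 = 3 [KW]
E.g. (1,2) → sorted (1,2): b_i ≤ i ∀i, a PF.

3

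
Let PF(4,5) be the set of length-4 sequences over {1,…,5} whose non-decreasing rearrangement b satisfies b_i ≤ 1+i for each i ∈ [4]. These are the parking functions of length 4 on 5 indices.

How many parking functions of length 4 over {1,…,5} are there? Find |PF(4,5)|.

432

#PF = 2·6^3 = 2×216 = 432 (Konheim–Weiss)
Example (3,2,2,1) → sorted (1,2,2,3): b_i ≤ 1+i ∀i, a PF.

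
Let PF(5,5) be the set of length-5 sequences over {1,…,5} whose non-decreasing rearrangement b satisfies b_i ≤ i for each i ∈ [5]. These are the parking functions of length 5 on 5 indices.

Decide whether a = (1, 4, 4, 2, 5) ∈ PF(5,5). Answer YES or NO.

Sorted: b = (1, 2, 4, 4, 5).
  b_1=1 ≤ 1
  b_2=2 ≤ 2
  b_3=4 > 3
  fails at i=3 ⇒ NO

NO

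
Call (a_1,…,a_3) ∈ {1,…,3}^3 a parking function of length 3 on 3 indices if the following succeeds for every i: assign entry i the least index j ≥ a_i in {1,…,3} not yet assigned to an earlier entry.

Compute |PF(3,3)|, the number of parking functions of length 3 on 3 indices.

#PF = (4−3)·4^(3−1) = 1·16 = 16 [KW]
One tuple (1,1,1) → sorted (1,1,1): b_i ≤ i ∀i, a PF.

16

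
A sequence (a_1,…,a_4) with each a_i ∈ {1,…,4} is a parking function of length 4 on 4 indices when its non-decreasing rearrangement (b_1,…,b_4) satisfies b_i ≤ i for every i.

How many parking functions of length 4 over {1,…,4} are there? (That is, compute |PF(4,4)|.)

125

#PF = 1·5^3 = 1 · 125 = 125 (Pollak)
One tuple (2,4,1,3) → sorted (1,2,3,4): b_i ≤ i ∀i, a PF.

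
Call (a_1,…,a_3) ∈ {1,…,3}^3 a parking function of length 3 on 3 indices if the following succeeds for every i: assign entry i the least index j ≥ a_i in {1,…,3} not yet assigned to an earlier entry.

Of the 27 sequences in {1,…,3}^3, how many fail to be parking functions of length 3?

|PF(3,3)| = (3+1−3)·(3+1)^{3−1} = 1×16 = 16 [KW]
Check (3,3,3) → sorted (3,3,3): b_1=3>1, not a PF.
So 27 − 16 = 11 fail.

11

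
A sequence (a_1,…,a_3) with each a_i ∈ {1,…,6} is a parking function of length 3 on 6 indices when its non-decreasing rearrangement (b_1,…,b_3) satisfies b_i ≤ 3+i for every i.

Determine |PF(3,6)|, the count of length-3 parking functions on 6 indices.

Count = (6−3+1)·(6+1)^(3−1) = 4·49 = 196 [KW]
One tuple (5,4,6) → sorted (4,5,6): b_i ≤ 3+i ∀i, a PF.

196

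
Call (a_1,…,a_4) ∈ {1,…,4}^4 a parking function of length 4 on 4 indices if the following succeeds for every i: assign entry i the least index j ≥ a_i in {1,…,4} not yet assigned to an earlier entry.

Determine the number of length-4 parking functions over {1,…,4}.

Count = (4+1−4)·(4+1)^{4−1} = 1·125 = 125 (Konheim–Weiss)
E.g. (3,2,1,2) → sorted (1,2,2,3): b_i ≤ i ∀i, a PF.

125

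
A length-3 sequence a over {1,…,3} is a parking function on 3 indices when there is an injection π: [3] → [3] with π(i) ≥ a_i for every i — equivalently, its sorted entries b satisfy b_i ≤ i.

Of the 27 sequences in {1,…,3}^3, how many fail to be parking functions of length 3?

11

Count = (3−3+1)·(3+1)^(3−1) = 1×16 = 16 (Konheim–Weiss)
Example (3,3,2) → sorted (2,3,3): b_1=2>1, not a PF.
Total 27; non-PF = 27−16 = 11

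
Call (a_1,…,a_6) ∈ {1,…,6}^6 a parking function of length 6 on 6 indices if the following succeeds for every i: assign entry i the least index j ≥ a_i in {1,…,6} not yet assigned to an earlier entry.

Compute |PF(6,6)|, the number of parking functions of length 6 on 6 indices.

|PF(6,6)| = (6−6+1)·(6+1)^(6−1) = 1·16807 = 16807 (Konheim–Weiss)
E.g. (1,5,6,2,2,4) → sorted (1,2,2,4,5,6): b_i ≤ i ∀i, a PF.

16807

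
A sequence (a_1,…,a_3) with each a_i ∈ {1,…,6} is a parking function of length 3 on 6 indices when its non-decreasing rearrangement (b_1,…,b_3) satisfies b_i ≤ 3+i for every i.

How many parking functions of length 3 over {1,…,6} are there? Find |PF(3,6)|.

196

|PF(3,6)| = (6+1−3)·(6+1)^{3−1} = 4 · 49 = 196 (Pollak)
Check (5,2,5) → sorted (2,5,5): b_i ≤ 3+i ∀i, a PF.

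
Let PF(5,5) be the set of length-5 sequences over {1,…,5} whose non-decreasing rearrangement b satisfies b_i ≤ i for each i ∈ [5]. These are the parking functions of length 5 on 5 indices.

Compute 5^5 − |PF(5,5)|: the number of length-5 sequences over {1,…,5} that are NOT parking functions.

1829

Count = 1·6^4 = 1×1296 = 1296 [KW]
E.g. (5,1,5,5,2) → sorted (1,2,5,5,5): b_3=5>3, not a PF.
So 3125 − 1296 = 1829 fail.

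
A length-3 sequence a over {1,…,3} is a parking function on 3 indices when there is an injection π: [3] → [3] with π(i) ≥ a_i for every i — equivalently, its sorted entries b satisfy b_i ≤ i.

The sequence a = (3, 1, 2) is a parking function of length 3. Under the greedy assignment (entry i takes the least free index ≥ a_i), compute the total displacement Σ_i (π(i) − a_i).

Σπ = 3·4/2 = 6 (π permutes [3]); Σa = 3+1+2 = 6; disp = 6−6 = 0.

0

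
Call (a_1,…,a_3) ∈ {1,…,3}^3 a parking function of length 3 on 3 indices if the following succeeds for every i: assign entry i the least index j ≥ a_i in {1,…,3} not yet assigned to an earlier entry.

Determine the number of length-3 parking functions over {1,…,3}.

16

Count = (4−3)·4^(3−1) = 1·16 = 16
E.g. (1,3,2) → sorted (1,2,3): b_i ≤ i ∀i, a PF.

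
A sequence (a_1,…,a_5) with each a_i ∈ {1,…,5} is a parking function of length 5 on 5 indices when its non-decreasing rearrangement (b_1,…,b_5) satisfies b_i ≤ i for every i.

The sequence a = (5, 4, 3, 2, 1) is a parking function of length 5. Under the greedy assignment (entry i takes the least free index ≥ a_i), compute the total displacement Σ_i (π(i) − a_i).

0

Σπ = 5·6/2 = 15 (π permutes [5]); Σa = 5+4+3+2+1 = 15; disp = 15−15 = 0.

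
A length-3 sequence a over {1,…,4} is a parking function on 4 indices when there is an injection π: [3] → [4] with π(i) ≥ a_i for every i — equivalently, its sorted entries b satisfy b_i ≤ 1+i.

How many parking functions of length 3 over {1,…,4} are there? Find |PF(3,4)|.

#PF = (4+1−3)·(4+1)^{3−1} = 2·25 = 50
Check (3,1,2) → sorted (1,2,3): b_i ≤ 1+i ∀i, a PF.

50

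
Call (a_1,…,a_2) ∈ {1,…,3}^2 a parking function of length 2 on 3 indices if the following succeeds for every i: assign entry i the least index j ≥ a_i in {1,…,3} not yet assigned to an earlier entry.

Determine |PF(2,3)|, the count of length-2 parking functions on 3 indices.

8

Count = 2·4^1 = 2×4 = 8 [KW]
Example (2,3) → sorted (2,3): b_i ≤ 1+i ∀i, a PF.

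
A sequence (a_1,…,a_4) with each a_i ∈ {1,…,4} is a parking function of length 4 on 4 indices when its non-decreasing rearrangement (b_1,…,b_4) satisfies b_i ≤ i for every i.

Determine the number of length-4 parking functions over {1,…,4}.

125

#PF = (4+1−4)·(4+1)^{4−1} = 1×125 = 125
One tuple (2,2,1,4) → sorted (1,2,2,4): b_i ≤ i ∀i, a PF.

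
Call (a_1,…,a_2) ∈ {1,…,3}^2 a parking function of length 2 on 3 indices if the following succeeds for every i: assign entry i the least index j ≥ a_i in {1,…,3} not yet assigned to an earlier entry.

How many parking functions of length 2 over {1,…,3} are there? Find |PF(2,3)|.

8

|PF(2,3)| = (3+1−2)·(3+1)^{2−1} = 2×4 = 8 (Pollak)
E.g. (2,1) → sorted (1,2): b_i ≤ 1+i ∀i, a PF.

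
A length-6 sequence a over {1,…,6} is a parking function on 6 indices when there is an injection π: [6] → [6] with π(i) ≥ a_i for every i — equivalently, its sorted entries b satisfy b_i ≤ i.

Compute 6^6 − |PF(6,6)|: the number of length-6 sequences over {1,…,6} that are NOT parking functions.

29849

|PF| = (6+1−6)·(6+1)^{6−1} = 1·16807 = 16807 [KW]
Example (5,4,2,5,5,6) → sorted (2,4,5,5,5,6): b_1=2>1, not a PF.
Total 46656; non-PF = 46656−16807 = 29849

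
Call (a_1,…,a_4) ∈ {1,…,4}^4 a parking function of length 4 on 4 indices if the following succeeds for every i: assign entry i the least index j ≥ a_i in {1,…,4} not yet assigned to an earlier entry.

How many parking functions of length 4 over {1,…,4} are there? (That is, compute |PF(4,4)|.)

#PF = (5−4)·5^(4−1) = 1 · 125 = 125 (Pollak)
Example (1,2,3,2) → sorted (1,2,2,3): b_i ≤ i ∀i, a PF.

125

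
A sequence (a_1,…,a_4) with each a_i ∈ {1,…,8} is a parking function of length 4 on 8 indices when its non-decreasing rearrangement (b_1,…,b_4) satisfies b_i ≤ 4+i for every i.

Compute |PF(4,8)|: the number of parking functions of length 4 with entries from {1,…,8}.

3645

|PF| = (9−4)·9^(4−1) = 5×729 = 3645 (Konheim–Weiss)
Example (5,8,2,4) → sorted (2,4,5,8): b_i ≤ 4+i ∀i, a PF.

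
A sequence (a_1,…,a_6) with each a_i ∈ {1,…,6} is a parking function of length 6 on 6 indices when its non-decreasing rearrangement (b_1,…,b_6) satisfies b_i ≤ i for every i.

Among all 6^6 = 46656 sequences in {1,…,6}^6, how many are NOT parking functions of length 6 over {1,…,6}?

29849

|PF(6,6)| = (7−6)·7^(6−1) = 1 · 16807 = 16807 (Konheim–Weiss)
Example (4,5,6,6,4,3) → sorted (3,4,4,5,6,6): b_1=3>1, not a PF.
6^6 − 16807 = 46656 − 16807 = 29849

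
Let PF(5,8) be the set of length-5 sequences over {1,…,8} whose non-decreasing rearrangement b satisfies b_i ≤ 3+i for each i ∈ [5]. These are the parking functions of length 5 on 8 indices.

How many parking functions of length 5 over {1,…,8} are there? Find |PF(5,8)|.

|PF| = (8+1−5)·(8+1)^{5−1} = 4×6561 = 26244 [KW]
One tuple (6,7,3,3,7) → sorted (3,3,6,7,7): b_i ≤ 3+i ∀i, a PF.

26244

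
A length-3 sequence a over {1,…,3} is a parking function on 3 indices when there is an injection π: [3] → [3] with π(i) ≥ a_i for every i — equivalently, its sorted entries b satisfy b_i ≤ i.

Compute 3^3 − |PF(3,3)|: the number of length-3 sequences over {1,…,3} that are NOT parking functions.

11

|PF(3,3)| = 1·4^2 = 1·16 = 16 [KW]
E.g. (3,3,3) → sorted (3,3,3): b_1=3>1, not a PF.
3^3 − 16 = 27 − 16 = 11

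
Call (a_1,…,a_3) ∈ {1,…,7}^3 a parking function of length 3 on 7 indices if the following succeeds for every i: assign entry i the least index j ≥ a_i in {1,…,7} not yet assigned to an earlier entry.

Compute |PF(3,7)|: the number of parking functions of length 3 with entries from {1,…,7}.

320

|PF(3,7)| = (8−3)·8^(3−1) = 5 · 64 = 320 (Konheim–Weiss)
Check (6,4,6) → sorted (4,6,6): b_i ≤ 4+i ∀i, a PF.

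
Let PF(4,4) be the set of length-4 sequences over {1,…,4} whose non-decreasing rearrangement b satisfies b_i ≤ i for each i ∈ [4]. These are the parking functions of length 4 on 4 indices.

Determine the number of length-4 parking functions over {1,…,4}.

125

|PF(4,4)| = (4−4+1)·(4+1)^(4−1) = 1×125 = 125 [KW]
Example (3,4,2,1) → sorted (1,2,3,4): b_i ≤ i ∀i, a PF.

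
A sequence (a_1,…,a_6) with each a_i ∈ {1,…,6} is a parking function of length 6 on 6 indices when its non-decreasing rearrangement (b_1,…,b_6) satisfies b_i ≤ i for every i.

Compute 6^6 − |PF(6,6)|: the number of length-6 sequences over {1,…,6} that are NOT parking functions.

#PF = (7−6)·7^(6−1) = 1 · 16807 = 16807
One tuple (4,6,4,6,5,6) → sorted (4,4,5,6,6,6): b_1=4>1, not a PF.
6^6 − 16807 = 46656 − 16807 = 29849

29849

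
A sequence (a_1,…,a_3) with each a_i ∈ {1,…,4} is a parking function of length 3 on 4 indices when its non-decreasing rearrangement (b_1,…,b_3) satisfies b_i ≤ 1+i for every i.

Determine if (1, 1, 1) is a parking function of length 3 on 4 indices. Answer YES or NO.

YES

Rearranged: b = (1, 1, 1).
  b_1=1 ≤ 2
  b_2=1 ≤ 3
  b_3=1 ≤ 4
All bounds hold ⇒ YES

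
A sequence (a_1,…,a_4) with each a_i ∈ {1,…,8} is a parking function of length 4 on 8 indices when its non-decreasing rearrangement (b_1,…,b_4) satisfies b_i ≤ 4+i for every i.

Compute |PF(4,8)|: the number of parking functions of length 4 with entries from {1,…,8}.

|PF(4,8)| = (8−4+1)·(8+1)^(4−1) = 5 · 729 = 3645 (Konheim–Weiss)
E.g. (5,5,1,3) → sorted (1,3,5,5): b_i ≤ 4+i ∀i, a PF.

3645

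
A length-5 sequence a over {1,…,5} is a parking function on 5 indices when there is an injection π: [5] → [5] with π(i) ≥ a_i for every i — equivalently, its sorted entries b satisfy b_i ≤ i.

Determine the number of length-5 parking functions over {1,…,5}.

|PF(5,5)| = (6−5)·6^(5−1) = 1×1296 = 1296
Example (3,4,1,1,3) → sorted (1,1,3,3,4): b_i ≤ i ∀i, a PF.

1296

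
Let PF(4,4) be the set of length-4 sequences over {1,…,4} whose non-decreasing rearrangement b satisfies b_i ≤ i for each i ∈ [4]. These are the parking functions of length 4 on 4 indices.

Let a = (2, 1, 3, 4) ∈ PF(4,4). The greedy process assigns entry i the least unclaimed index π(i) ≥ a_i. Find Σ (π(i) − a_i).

0

Σπ = 4·5/2 = 10 (π permutes [4]); Σa = 2+1+3+4 = 10; disp = 10−10 = 0.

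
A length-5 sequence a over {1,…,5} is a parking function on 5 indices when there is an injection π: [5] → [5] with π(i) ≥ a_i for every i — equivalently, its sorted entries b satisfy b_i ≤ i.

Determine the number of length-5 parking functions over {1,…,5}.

#PF = (5−5+1)·(5+1)^(5−1) = 1×1296 = 1296 (Pollak)
Check (3,1,4,2,1) → sorted (1,1,2,3,4): b_i ≤ i ∀i, a PF.

1296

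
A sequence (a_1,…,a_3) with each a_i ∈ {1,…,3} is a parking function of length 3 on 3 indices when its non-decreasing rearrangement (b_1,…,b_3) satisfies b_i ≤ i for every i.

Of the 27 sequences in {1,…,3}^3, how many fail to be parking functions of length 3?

11

#PF = 1·4^2 = 1·16 = 16 [KW]
One tuple (2,3,3) → sorted (2,3,3): b_1=2>1, not a PF.
Total 27; non-PF = 27−16 = 11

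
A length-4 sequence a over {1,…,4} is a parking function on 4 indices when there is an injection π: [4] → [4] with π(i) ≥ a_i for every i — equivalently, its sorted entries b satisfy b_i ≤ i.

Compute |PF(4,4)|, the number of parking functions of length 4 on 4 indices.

|PF(4,4)| = (4+1−4)·(4+1)^{4−1} = 1×125 = 125
Example (2,4,1,2) → sorted (1,2,2,4): b_i ≤ i ∀i, a PF.

125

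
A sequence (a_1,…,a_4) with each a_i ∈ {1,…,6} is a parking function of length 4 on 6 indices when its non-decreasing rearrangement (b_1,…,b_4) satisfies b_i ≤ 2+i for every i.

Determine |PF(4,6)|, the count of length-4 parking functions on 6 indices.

1029

|PF| = 3·7^3 = 3 · 343 = 1029 (Pollak)
Example (4,3,4,2) → sorted (2,3,4,4): b_i ≤ 2+i ∀i, a PF.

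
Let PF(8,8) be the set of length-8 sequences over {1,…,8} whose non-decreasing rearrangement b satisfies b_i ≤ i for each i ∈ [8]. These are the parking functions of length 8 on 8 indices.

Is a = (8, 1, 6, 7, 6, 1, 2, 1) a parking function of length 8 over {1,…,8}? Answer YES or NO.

NO

Order a: b = (1, 1, 1, 2, 6, 6, 7, 8).
  b_1=1 ≤ 1
  b_2=1 ≤ 2
  b_3=1 ≤ 3
  b_4=2 ≤ 4
  b_5=6 > 5
  fails at i=5 ⇒ NO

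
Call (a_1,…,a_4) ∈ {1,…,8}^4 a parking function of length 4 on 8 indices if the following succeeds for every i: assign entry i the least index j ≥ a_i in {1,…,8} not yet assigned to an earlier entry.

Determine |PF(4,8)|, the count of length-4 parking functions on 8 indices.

#PF = (9−4)·9^(4−1) = 5×729 = 3645 [KW]
Check (6,3,6,3) → sorted (3,3,6,6): b_i ≤ 4+i ∀i, a PF.

3645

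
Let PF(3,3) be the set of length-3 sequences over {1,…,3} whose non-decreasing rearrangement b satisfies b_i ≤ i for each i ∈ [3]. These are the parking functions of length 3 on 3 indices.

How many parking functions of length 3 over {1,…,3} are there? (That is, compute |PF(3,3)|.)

|PF| = (4−3)·4^(3−1) = 1·16 = 16
Check (1,1,2) → sorted (1,1,2): b_i ≤ i ∀i, a PF.

16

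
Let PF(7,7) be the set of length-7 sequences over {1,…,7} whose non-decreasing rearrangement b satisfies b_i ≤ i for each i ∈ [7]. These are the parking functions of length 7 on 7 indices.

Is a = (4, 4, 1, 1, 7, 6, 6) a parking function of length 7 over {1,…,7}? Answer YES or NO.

Sorted: b = (1, 1, 4, 4, 6, 6, 7).
  b_1=1 ≤ 1
  b_2=1 ≤ 2
  b_3=4 > 3
  fails at i=3 ⇒ NO

NO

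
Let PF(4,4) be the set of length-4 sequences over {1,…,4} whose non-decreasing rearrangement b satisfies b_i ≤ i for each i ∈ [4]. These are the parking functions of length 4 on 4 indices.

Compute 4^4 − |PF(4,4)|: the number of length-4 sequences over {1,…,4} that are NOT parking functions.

131

|PF(4,4)| = (4+1−4)·(4+1)^{4−1} = 1×125 = 125
E.g. (3,1,3,4) → sorted (1,3,3,4): b_2=3>2, not a PF.
Total 256; non-PF = 256−125 = 131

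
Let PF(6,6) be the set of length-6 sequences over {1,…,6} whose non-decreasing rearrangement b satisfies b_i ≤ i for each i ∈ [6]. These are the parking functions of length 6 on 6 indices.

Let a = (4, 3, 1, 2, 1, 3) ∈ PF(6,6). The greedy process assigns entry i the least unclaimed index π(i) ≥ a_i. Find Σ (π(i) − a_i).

7

Σπ = 6·7/2 = 21 (π permutes [6]); Σa = 4+3+1+2+1+3 = 14; disp = 21−14 = 7.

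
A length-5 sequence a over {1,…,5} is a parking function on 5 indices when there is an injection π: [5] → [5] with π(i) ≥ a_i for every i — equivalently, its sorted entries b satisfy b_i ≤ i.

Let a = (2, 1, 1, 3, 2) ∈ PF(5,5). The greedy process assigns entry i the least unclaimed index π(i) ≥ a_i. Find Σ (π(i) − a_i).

Σπ = 5·6/2 = 15 (π permutes [5]); Σa = 2+1+1+3+2 = 9; disp = 15−9 = 6.

6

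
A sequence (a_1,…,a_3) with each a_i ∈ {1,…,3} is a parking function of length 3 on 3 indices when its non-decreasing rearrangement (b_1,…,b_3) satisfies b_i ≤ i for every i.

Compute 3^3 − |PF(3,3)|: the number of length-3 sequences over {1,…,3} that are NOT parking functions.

11

|PF| = (3+1−3)·(3+1)^{3−1} = 1·16 = 16 (Konheim–Weiss)
One tuple (3,2,3) → sorted (2,3,3): b_1=2>1, not a PF.
Total 27; non-PF = 27−16 = 11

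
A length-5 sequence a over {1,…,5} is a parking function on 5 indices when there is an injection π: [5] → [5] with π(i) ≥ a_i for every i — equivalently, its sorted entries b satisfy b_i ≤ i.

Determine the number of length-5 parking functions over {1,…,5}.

#PF = (5+1−5)·(5+1)^{5−1} = 1 · 1296 = 1296 [KW]
Check (1,3,4,2,4) → sorted (1,2,3,4,4): b_i ≤ i ∀i, a PF.

1296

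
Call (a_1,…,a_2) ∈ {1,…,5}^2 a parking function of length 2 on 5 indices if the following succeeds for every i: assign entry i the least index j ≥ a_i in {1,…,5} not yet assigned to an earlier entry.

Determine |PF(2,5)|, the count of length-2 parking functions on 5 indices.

24

#PF = (5+1−2)·(5+1)^{2−1} = 4 · 6 = 24 (Pollak)
Example (4,3) → sorted (3,4): b_i ≤ 3+i ∀i, a PF.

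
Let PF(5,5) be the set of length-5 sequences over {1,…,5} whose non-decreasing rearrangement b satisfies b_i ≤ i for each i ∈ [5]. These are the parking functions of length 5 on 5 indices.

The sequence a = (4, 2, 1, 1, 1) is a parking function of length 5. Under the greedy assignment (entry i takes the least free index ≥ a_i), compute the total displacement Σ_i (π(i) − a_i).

Σπ = 5·6/2 = 15 (π permutes [5]); Σa = 4+2+1+1+1 = 9; disp = 15−9 = 6.

6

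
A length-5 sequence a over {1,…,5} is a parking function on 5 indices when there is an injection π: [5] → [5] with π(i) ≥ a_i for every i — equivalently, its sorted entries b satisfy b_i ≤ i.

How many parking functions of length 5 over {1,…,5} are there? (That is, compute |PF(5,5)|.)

Count = (5−5+1)·(5+1)^(5−1) = 1 · 1296 = 1296 (Konheim–Weiss)
One tuple (4,1,1,2,2) → sorted (1,1,2,2,4): b_i ≤ i ∀i, a PF.

1296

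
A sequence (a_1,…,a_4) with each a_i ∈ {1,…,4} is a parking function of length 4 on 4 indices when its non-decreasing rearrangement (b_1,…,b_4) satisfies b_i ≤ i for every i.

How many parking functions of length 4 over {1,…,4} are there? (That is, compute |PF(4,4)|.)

|PF| = 1·5^3 = 1×125 = 125 (Konheim–Weiss)
Example (2,1,2,2) → sorted (1,2,2,2): b_i ≤ i ∀i, a PF.

125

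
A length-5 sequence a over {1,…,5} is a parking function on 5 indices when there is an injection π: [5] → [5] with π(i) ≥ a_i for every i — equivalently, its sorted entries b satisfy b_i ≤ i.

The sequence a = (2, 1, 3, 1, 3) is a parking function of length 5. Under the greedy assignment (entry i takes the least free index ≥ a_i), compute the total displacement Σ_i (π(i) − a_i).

5

Σπ(i) = 1+…+5 = 15; Σa = 2+1+3+1+3 = 10; disp = 15−10 = 5.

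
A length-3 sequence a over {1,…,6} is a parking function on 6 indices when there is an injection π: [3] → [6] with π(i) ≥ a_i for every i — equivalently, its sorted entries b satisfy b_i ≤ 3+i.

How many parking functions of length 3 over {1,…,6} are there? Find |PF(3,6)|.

|PF| = (7−3)·7^(3−1) = 4×49 = 196 (Konheim–Weiss)
Check (4,4,4) → sorted (4,4,4): b_i ≤ 3+i ∀i, a PF.

196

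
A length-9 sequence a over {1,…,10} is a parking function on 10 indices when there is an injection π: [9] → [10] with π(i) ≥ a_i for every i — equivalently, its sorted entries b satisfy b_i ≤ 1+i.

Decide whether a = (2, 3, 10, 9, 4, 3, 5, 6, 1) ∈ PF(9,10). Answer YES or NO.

Sorted: b = (1, 2, 3, 3, 4, 5, 6, 9, 10).
  b_1=1 ≤ 2
  b_2=2 ≤ 3
  b_3=3 ≤ 4
  b_4=3 ≤ 5
  b_5=4 ≤ 6
  b_6=5 ≤ 7
  b_7=6 ≤ 8
  b_8=9 ≤ 9
  b_9=10 ≤ 10
All bounds hold ⇒ YES

YES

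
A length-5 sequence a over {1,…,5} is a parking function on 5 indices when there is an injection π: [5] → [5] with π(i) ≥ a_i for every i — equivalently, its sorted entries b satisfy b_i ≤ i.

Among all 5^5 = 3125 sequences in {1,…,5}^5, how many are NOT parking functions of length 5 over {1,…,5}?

1829

|PF| = (6−5)·6^(5−1) = 1 · 1296 = 1296 (Pollak)
One tuple (5,5,5,5,3) → sorted (3,5,5,5,5): b_1=3>1, not a PF.
Total 3125; non-PF = 3125−1296 = 1829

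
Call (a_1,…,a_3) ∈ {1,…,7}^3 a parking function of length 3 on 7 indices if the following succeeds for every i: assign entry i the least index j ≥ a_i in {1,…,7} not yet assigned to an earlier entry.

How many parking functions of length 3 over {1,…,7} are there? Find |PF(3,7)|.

320

#PF = (8−3)·8^(3−1) = 5·64 = 320 [KW]
Check (6,1,4) → sorted (1,4,6): b_i ≤ 4+i ∀i, a PF.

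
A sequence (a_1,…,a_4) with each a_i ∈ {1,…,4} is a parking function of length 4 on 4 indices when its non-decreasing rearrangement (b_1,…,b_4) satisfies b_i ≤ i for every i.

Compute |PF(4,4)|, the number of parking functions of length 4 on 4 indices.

125

|PF(4,4)| = (4+1−4)·(4+1)^{4−1} = 1×125 = 125 (Pollak)
One tuple (2,1,3,3) → sorted (1,2,3,3): b_i ≤ i ∀i, a PF.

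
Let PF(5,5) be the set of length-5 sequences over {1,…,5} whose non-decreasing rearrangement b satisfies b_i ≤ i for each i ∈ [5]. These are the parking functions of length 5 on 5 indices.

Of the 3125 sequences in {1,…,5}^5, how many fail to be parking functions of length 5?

1829

|PF(5,5)| = (6−5)·6^(5−1) = 1 · 1296 = 1296 (Pollak)
Check (5,3,5,4,4) → sorted (3,4,4,5,5): b_1=3>1, not a PF.
5^5 − 1296 = 3125 − 1296 = 1829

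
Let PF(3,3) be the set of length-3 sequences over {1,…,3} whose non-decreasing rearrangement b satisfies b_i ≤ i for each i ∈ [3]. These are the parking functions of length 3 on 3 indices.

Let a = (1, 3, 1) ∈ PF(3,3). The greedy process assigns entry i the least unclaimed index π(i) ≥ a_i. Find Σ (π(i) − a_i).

1

Σπ = 3·4/2 = 6 (π permutes [3]); Σa = 1+3+1 = 5; disp = 6−5 = 1.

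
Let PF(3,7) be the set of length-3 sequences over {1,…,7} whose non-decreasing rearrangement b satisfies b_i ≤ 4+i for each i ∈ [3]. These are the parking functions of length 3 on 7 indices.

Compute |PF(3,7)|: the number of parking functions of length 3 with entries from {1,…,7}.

320

|PF(3,7)| = (7−3+1)·(7+1)^(3−1) = 5 · 64 = 320 (Konheim–Weiss)
Check (3,3,2) → sorted (2,3,3): b_i ≤ 4+i ∀i, a PF.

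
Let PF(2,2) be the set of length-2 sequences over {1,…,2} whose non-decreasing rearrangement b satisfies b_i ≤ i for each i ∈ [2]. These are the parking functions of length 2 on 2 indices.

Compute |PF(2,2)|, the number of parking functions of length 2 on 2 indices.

|PF| = 1·3^1 = 1 · 3 = 3 (Pollak)
Example (2,1) → sorted (1,2): b_i ≤ i ∀i, a PF.

3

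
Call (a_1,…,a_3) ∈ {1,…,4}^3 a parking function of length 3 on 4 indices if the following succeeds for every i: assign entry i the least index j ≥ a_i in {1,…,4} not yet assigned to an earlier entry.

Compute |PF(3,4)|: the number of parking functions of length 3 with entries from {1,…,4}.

50

|PF(3,4)| = 2·5^2 = 2 · 25 = 50 [KW]
One tuple (1,1,1) → sorted (1,1,1): b_i ≤ 1+i ∀i, a PF.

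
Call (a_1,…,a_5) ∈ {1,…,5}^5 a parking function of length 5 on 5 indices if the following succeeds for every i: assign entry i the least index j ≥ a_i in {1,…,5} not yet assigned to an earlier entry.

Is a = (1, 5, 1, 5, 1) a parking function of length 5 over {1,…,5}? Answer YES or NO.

Rearranged: b = (1, 1, 1, 5, 5).
  b_1=1 ≤ 1
  b_2=1 ≤ 2
  b_3=1 ≤ 3
  b_4=5 > 4
  fails at i=4 ⇒ NO

NO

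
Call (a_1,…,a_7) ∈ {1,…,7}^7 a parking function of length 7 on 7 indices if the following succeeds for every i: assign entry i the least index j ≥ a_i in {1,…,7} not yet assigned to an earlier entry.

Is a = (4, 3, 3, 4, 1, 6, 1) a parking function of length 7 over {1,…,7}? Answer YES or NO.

YES

Sorted: b = (1, 1, 3, 3, 4, 4, 6).
  b_1=1 ≤ 1
  b_2=1 ≤ 2
  b_3=3 ≤ 3
  b_4=3 ≤ 4
  b_5=4 ≤ 5
  b_6=4 ≤ 6
  b_7=6 ≤ 7
All bounds hold ⇒ YES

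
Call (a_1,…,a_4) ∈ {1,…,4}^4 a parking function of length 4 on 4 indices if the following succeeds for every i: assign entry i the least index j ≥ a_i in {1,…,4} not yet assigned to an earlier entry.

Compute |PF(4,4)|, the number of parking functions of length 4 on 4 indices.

Count = 1·5^3 = 1×125 = 125 (Pollak)
E.g. (3,1,1,4) → sorted (1,1,3,4): b_i ≤ i ∀i, a PF.

125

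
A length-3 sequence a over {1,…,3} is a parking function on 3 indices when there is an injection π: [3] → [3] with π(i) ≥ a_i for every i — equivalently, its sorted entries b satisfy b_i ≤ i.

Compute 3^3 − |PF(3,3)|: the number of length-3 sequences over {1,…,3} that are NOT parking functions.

Count = (3−3+1)·(3+1)^(3−1) = 1×16 = 16
Check (3,2,2) → sorted (2,2,3): b_1=2>1, not a PF.
3^3 − 16 = 27 − 16 = 11

11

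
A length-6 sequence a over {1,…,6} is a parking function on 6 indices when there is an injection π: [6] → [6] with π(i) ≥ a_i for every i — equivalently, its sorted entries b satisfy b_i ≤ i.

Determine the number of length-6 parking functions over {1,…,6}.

16807

|PF(6,6)| = 1·7^5 = 1·16807 = 16807 (Pollak)
Check (4,6,4,1,1,1) → sorted (1,1,1,4,4,6): b_i ≤ i ∀i, a PF.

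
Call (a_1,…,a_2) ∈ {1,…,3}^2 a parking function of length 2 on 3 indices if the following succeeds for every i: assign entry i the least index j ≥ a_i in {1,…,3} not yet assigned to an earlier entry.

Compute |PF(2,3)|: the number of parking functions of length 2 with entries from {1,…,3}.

8

|PF| = (3−2+1)·(3+1)^(2−1) = 2×4 = 8 (Pollak)
Check (2,1) → sorted (1,2): b_i ≤ 1+i ∀i, a PF.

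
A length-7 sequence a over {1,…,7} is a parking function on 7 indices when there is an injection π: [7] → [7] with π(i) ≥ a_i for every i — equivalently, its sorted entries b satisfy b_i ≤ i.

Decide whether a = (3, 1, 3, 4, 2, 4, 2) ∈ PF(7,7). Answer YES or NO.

YES

Rearranged: b = (1, 2, 2, 3, 3, 4, 4).
  b_1=1 ≤ 1
  b_2=2 ≤ 2
  b_3=2 ≤ 3
  b_4=3 ≤ 4
  b_5=3 ≤ 5
  b_6=4 ≤ 6
  b_7=4 ≤ 7
All bounds hold ⇒ YES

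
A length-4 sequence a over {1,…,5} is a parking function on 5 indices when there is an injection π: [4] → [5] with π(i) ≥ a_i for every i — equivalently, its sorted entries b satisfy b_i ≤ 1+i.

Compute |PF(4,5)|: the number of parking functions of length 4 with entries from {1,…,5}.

Count = 2·6^3 = 2 · 216 = 432 [KW]
Example (2,2,4,4) → sorted (2,2,4,4): b_i ≤ 1+i ∀i, a PF.

432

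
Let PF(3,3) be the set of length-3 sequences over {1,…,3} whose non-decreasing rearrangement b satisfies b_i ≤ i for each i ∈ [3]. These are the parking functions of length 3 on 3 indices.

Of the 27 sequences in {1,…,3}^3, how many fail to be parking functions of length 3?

11

|PF| = (3+1−3)·(3+1)^{3−1} = 1 · 16 = 16 (Pollak)
One tuple (3,3,1) → sorted (1,3,3): b_2=3>2, not a PF.
So 27 − 16 = 11 fail.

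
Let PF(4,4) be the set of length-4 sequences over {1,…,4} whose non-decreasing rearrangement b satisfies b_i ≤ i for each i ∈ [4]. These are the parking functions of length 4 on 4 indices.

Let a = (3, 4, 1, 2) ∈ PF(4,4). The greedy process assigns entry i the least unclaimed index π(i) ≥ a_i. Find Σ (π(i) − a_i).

Σπ = 4·5/2 = 10 (π permutes [4]); Σa = 3+4+1+2 = 10; disp = 10−10 = 0.

0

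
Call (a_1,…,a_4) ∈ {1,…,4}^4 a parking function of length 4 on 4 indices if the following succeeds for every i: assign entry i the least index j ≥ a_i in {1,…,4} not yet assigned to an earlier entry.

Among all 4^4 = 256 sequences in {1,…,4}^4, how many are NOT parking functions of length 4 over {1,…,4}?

131

|PF(4,4)| = 1·5^3 = 1 · 125 = 125 [KW]
E.g. (3,3,3,3) → sorted (3,3,3,3): b_1=3>1, not a PF.
4^4 − 125 = 256 − 125 = 131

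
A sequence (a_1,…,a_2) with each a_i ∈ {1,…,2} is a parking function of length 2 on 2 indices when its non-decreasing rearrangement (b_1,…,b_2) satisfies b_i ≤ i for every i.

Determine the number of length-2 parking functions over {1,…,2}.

Count = (3−2)·3^(2−1) = 1 · 3 = 3 [KW]
Check (1,2) → sorted (1,2): b_i ≤ i ∀i, a PF.

3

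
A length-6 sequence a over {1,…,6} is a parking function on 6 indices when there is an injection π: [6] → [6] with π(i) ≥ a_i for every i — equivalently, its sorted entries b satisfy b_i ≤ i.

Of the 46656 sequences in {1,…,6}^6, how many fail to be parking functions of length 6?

#PF = 1·7^5 = 1×16807 = 16807 (Pollak)
E.g. (6,6,1,6,6,5) → sorted (1,5,6,6,6,6): b_2=5>2, not a PF.
Total 46656; non-PF = 46656−16807 = 29849

29849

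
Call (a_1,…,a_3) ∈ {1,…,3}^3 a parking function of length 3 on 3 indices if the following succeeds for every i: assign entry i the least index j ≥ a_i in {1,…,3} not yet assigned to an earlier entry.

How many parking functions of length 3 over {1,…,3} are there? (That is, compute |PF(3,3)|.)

#PF = (3+1−3)·(3+1)^{3−1} = 1·16 = 16
Check (3,1,1) → sorted (1,1,3): b_i ≤ i ∀i, a PF.

16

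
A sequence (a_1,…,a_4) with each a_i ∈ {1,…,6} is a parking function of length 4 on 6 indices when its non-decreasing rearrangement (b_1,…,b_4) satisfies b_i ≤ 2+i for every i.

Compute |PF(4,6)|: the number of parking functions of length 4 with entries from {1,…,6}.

1029

Count = (7−4)·7^(4−1) = 3 · 343 = 1029
Example (4,6,1,3) → sorted (1,3,4,6): b_i ≤ 2+i ∀i, a PF.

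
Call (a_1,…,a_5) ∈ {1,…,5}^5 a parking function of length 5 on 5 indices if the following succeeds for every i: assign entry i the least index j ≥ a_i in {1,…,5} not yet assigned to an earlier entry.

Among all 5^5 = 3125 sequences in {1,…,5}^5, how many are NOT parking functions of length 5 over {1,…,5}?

|PF| = (5−5+1)·(5+1)^(5−1) = 1·1296 = 1296 [KW]
One tuple (5,5,4,4,3) → sorted (3,4,4,5,5): b_1=3>1, not a PF.
5^5 − 1296 = 3125 − 1296 = 1829

1829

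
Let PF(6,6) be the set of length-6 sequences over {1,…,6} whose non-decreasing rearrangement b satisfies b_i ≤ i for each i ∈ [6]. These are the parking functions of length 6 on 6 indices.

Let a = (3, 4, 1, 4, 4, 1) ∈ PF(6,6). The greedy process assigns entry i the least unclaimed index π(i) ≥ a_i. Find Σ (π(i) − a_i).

4

Σπ = 6·7/2 = 21 (π permutes [6]); Σa = 3+4+1+4+4+1 = 17; disp = 21−17 = 4.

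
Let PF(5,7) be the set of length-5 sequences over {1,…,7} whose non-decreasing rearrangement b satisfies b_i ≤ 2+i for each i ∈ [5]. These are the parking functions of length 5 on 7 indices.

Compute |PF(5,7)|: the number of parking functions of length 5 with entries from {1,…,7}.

Count = (7−5+1)·(7+1)^(5−1) = 3 · 4096 = 12288 [KW]
E.g. (6,2,7,4,2) → sorted (2,2,4,6,7): b_i ≤ 2+i ∀i, a PF.

12288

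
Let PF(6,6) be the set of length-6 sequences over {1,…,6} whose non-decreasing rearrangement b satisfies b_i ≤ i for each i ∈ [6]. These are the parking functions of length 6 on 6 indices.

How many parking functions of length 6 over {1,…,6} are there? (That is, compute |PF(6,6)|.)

16807

#PF = (6−6+1)·(6+1)^(6−1) = 1×16807 = 16807 (Pollak)
E.g. (2,5,2,3,1,3) → sorted (1,2,2,3,3,5): b_i ≤ i ∀i, a PF.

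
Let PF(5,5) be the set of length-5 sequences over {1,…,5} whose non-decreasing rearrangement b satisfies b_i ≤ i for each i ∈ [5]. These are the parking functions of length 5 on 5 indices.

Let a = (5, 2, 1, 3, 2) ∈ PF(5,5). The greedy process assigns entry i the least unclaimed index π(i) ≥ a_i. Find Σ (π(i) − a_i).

2

Σπ = 15 ({1..5} each once); Σa = 5+2+1+3+2 = 13; disp = 15−13 = 2.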